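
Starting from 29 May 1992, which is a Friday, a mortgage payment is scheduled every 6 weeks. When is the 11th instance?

23 July 1993

The 11th occurrence is 10 intervals after the first: 10 × 42 = 420 days after 29 May 1992.
May has 31 days — 2 days to the end of May leaves 418.
From end of May to end of 1992 is 214 days (204 left).
January has 31 days (173 left).
February has 28 days (145 left).
March has 31 days (114 left).
April has 30 days (84 left).
May has 31 days (53 left).
June has 30 days (23 left).
23 days into July → 23 July 1993.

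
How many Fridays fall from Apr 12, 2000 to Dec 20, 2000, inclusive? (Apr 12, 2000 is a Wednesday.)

Apr 12, 2000 is a Wednesday; the first Friday on or after it is Apr 14, 2000 (2 days later).
From Apr 14, 2000 to Dec 20, 2000: 16 + 31 + 30 + 31 + 31 + 30 + 31 + 30 + 20 = 250 days (rest of Apr, May, Jun, Jul, Aug, Sep, Oct, Nov, Dec).
250 ÷ 7 = 35 full weeks with remainder 5, so 35 more Fridays after the first → 36.

36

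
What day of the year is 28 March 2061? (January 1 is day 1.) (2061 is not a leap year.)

Days in months before March: 31 + 28 = 59.
Plus 28 days into March → day 87.

87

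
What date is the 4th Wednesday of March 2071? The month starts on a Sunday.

March 2071 begins on a Sunday, so the first Wednesday is March 4 (3 days later).
The 4th Wednesday is 3 weeks later: 4 + 21 = 25.

March 25, 2071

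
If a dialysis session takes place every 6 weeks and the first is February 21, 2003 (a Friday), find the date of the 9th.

January 23, 2004

The 9th occurrence is 8 intervals after the first: 8 × 42 = 336 days after February 21, 2003.
February has 28 days — 7 days to the end of February leaves 329.
March has 31 days (298 left).
April has 30 days (268 left).
May has 31 days (237 left).
June has 30 days (207 left).
July has 31 days (176 left).
August has 31 days (145 left).
September has 30 days (115 left).
October has 31 days (84 left).
November has 30 days (54 left).
December has 31 days (23 left).
23 days into January → January 23, 2004.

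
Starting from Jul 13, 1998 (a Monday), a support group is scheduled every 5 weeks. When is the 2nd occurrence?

Aug 17, 1998

The 2nd occurrence is 1 interval after the first: 1 × 35 = 35 days after Jul 13, 1998.
Jul has 31 days — 18 days to the end of Jul leaves 17.
17 days into Aug → Aug 17, 1998.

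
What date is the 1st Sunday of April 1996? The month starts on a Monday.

April 1996 begins on a Monday, so the first Sunday is April 7 (6 days later).

April 7, 1996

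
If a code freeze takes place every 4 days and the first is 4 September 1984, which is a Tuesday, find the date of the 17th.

The 17th occurrence is 16 intervals after the first: 16 × 4 = 64 days after 4 September 1984.
September has 30 days — 26 days to the end of September leaves 38.
October has 31 days (7 left).
7 days into November → 7 November 1984.

7 November 1984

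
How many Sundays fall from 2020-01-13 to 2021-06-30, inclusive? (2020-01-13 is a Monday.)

2020-01-13 is a Monday; the first Sunday on or after it is 2020-01-19 (6 days later).
From 2020-01-19 to 2021-06-30: 347 + 181 = 528 days (rest of 2020, to 2021-06-30 in 2021).
528 ÷ 7 = 75 full weeks with remainder 3, so 75 more Sundays after the first → 76.

76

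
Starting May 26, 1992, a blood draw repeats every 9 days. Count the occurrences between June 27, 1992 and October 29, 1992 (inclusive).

14

Occurrences land 9·i days after May 26, 1992 for i = 0, 1, 2, …
June 27, 1992 is 32 days after the start; 32 ÷ 9 = 3 remainder 5; since the remainder is 5, round up to i = 4. First occurrence in the window: #5 on July 1, 1992 (4×9 = 36 days in).
October 29, 1992 is 156 days after the start; 156 ÷ 9 = 17 remainder 3. Last occurrence in the window: #18 on October 26, 1992.
Occurrences #5 through #18: 14 in total.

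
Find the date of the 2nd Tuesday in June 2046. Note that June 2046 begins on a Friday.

June 2046 begins on a Friday, so the first Tuesday is June 5 (4 days later).
The 2nd Tuesday is 1 weeks later: 5 + 7 = 12.

2046-06-12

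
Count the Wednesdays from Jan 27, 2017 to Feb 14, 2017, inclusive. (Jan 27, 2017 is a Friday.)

Jan 27, 2017 is a Friday; the first Wednesday on or after it is Feb 1, 2017 (5 days later).
From Feb 1, 2017 to Feb 14, 2017 is 14 − 1 = 13 days.
13 ÷ 7 = 1 full weeks with remainder 6, so 1 more Wednesdays after the first → 2.

2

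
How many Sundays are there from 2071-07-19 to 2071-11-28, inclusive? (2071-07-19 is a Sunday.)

2071-07-19 is a Sunday; the first Sunday on or after it is 2071-07-19.
From 2071-07-19 to 2071-11-28: 12 + 31 + 30 + 31 + 28 = 132 days (rest of July, August, September, October, November).
132 ÷ 7 = 18 full weeks with remainder 6, so 18 more Sundays after the first → 19.

19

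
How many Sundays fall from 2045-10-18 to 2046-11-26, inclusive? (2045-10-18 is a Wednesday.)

2045-10-18 is a Wednesday; the first Sunday on or after it is 2045-10-22 (4 days later).
From 2045-10-22 to 2046-11-26: 70 + 330 = 400 days (rest of 2045, to 2046-11-26 in 2046).
400 ÷ 7 = 57 full weeks with remainder 1, so 57 more Sundays after the first → 58.

58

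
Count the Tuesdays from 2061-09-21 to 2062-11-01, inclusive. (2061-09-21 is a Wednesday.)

58

2061-09-21 is a Wednesday; the first Tuesday on or after it is 2061-09-27 (6 days later).
From 2061-09-27 to 2062-11-01: 95 + 305 = 400 days (rest of 2061, to 2062-11-01 in 2062).
400 ÷ 7 = 57 full weeks with remainder 1, so 57 more Tuesdays after the first → 58.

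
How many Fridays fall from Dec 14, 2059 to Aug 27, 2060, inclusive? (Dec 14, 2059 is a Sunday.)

Dec 14, 2059 is a Sunday; the first Friday on or after it is Dec 19, 2059 (5 days later).
From Dec 19, 2059 to Aug 27, 2060: 12 + 31 + 29 + 31 + 30 + 31 + 30 + 31 + 27 = 252 days (rest of Dec, Jan, Feb, Mar, Apr, May, Jun, Jul, Aug).
252 ÷ 7 = 36 full weeks with remainder 0, so 36 more Fridays after the first → 37.

37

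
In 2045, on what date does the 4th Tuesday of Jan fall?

Jan 24, 2045

Jan 2045 begins on a Sunday, so the first Tuesday is Jan 3 (2 days later).
The 4th Tuesday is 3 weeks later: 3 + 21 = 24.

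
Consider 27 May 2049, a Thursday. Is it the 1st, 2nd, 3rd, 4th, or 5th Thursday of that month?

4th

Day 27 falls in week ⌈27/7⌉ of the month.
Days 1–7 hold the 1st Thursday, 8–14 the 2nd, 15–21 the 3rd, 22–28 the 4th, 29–31 the 5th.
27 is in the range for the 4th.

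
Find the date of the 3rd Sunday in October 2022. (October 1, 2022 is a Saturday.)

16 October 2022

October 2022 begins on a Saturday, so the first Sunday is October 2 (1 day later).
The 3rd Sunday is 2 weeks later: 2 + 14 = 16.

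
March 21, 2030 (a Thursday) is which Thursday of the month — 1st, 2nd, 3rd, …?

Day 21 falls in week ⌈21/7⌉ of the month.
Days 1–7 hold the 1st Thursday, 8–14 the 2nd, 15–21 the 3rd, 22–28 the 4th, 29–31 the 5th.
21 is in the range for the 3rd.

3rd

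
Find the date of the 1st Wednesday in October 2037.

October 2037 begins on a Thursday, so the first Wednesday is October 7 (6 days later).

2037-10-07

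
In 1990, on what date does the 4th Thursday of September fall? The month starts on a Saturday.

September 1990 begins on a Saturday, so the first Thursday is September 6 (5 days later).
The 4th Thursday is 3 weeks later: 6 + 21 = 27.

1990-09-27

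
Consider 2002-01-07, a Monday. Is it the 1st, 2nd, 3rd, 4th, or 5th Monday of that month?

1st

Day 7 falls in week ⌈7/7⌉ of the month.
Days 1–7 hold the 1st Monday, 8–14 the 2nd, 15–21 the 3rd, 22–28 the 4th, 29–31 the 5th.
7 is in the range for the 1st.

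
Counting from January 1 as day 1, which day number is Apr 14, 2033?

Days in months before Apr: 31 + 28 + 31 = 90.
Plus 14 days into Apr → day 104.

104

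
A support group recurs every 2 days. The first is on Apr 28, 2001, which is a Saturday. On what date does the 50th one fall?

Aug 4, 2001

The 50th occurrence is 49 intervals after the first: 49 × 2 = 98 days after Apr 28, 2001.
Apr has 30 days — 2 days to the end of Apr leaves 96.
May has 31 days (65 left).
Jun has 30 days (35 left).
Jul has 31 days (4 left).
4 days into Aug → Aug 4, 2001.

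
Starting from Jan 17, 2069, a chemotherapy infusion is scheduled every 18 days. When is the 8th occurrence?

May 23, 2069

The 8th occurrence is 7 intervals after the first: 7 × 18 = 126 days after Jan 17, 2069.
Jan has 31 days — 14 days to the end of Jan leaves 112.
Feb has 28 days (84 left).
Mar has 31 days (53 left).
Apr has 30 days (23 left).
23 days into May → May 23, 2069.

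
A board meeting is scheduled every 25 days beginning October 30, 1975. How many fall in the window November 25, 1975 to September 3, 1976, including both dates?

Occurrences land 25·i days after October 30, 1975 for i = 0, 1, 2, …
November 25, 1975 is 26 days after the start; 26 ÷ 25 = 1 remainder 1; since the remainder is 1, round up to i = 2. First occurrence in the window: #3 on December 19, 1975 (2×25 = 50 days in).
September 3, 1976 is 309 days after the start; 309 ÷ 25 = 12 remainder 9. Last occurrence in the window: #13 on August 25, 1976.
Occurrences #3 through #13: 11 in total.

11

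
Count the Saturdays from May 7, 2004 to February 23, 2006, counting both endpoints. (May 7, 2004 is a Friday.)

94

May 7, 2004 is a Friday; the first Saturday on or after it is May 8, 2004 (1 day later).
From May 8, 2004 to February 23, 2006: 237 + 365 + 54 = 656 days (rest of 2004, 2005, to February 23, 2006 in 2006).
656 ÷ 7 = 93 full weeks with remainder 5, so 93 more Saturdays after the first → 94.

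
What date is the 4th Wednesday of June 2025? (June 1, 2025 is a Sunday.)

June 2025 begins on a Sunday, so the first Wednesday is June 4 (3 days later).
The 4th Wednesday is 3 weeks later: 4 + 21 = 25.

25 June 2025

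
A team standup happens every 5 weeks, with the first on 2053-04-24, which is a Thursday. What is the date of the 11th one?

The 11th occurrence is 10 intervals after the first: 10 × 35 = 350 days after 2053-04-24.
April has 30 days — 6 days to the end of April leaves 344.
May has 31 days (313 left).
June has 30 days (283 left).
July has 31 days (252 left).
August has 31 days (221 left).
September has 30 days (191 left).
October has 31 days (160 left).
November has 30 days (130 left).
December has 31 days (99 left).
January has 31 days (68 left).
February has 28 days (40 left).
March has 31 days (9 left).
9 days into April → 2054-04-09.

2054-04-09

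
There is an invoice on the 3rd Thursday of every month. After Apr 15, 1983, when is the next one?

Apr 21, 1983

Apr 1983 starts on a Friday; its first Thursday is the 7th, so the 3rd Thursday is the 21st — Apr 21, 1983.
Apr 21, 1983 is after Apr 15, 1983, so that is the next one.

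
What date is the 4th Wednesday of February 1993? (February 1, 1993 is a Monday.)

February 24, 1993

February 1993 begins on a Monday, so the first Wednesday is February 3 (2 days later).
The 4th Wednesday is 3 weeks later: 3 + 21 = 24.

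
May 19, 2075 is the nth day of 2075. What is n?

Days in months before May: 31 + 28 + 31 + 30 = 120.
Plus 19 days into May → day 139.

139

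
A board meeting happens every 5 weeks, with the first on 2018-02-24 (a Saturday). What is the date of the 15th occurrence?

2019-06-29

The 15th occurrence is 14 intervals after the first: 14 × 35 = 490 days after 2018-02-24.
February has 28 days — 4 days to the end of February leaves 486.
From end of February to end of 2018 is 306 days (180 left).
January has 31 days (149 left).
February has 28 days (121 left).
March has 31 days (90 left).
April has 30 days (60 left).
May has 31 days (29 left).
29 days into June → 2019-06-29.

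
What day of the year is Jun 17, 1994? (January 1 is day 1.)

Days in months before Jun: 31 + 28 + 31 + 30 + 31 = 151.
Plus 17 days into Jun → day 168.

168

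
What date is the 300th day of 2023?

Jan has 31 days (300 − 31 = 269 remain).
Feb has 28 days (269 − 28 = 241 remain).
Mar has 31 days (241 − 31 = 210 remain).
Apr has 30 days (210 − 30 = 180 remain).
May has 31 days (180 − 31 = 149 remain).
Jun has 30 days (149 − 30 = 119 remain).
Jul has 31 days (119 − 31 = 88 remain).
Aug has 31 days (88 − 31 = 57 remain).
Sep has 30 days (57 − 30 = 27 remain).
27 into Oct → Oct 27.

Oct 27, 2023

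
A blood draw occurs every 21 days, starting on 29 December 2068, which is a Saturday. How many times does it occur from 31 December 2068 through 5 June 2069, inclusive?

Occurrences land 21·i days after 29 December 2068 for i = 0, 1, 2, …
31 December 2068 is 2 days after the start; 2 ÷ 21 = 0 remainder 2; since the remainder is 2, round up to i = 1. First occurrence in the window: #2 on 19 January 2069 (1×21 = 21 days in).
5 June 2069 is 158 days after the start; 158 ÷ 21 = 7 remainder 11. Last occurrence in the window: #8 on 25 May 2069.
Occurrences #2 through #8: 7 in total.

7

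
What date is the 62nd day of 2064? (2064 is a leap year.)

January has 31 days (62 − 31 = 31 remain).
February has 29 days (31 − 29 = 2 remain).
2 into March → March 2.

2 March 2064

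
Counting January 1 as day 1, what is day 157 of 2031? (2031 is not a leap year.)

2031-06-06

January has 31 days (157 − 31 = 126 remain).
February has 28 days (126 − 28 = 98 remain).
March has 31 days (98 − 31 = 67 remain).
April has 30 days (67 − 30 = 37 remain).
May has 31 days (37 − 31 = 6 remain).
6 into June → June 6.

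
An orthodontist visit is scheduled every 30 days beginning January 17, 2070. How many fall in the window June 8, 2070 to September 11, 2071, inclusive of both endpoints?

16

Occurrences land 30·i days after January 17, 2070 for i = 0, 1, 2, …
June 8, 2070 is 142 days after the start; 142 ÷ 30 = 4 remainder 22; since the remainder is 22, round up to i = 5. First occurrence in the window: #6 on June 16, 2070 (5×30 = 150 days in).
September 11, 2071 is 602 days after the start; 602 ÷ 30 = 20 remainder 2. Last occurrence in the window: #21 on September 9, 2071.
Occurrences #6 through #21: 16 in total.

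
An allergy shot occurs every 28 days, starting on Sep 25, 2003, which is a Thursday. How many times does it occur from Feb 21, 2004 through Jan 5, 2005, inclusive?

Occurrences land 28·i days after Sep 25, 2003 for i = 0, 1, 2, …
Feb 21, 2004 is 149 days after the start; 149 ÷ 28 = 5 remainder 9; since the remainder is 9, round up to i = 6. First occurrence in the window: #7 on Mar 11, 2004 (6×28 = 168 days in).
Jan 5, 2005 is 468 days after the start; 468 ÷ 28 = 16 remainder 20. Last occurrence in the window: #17 on Dec 16, 2004.
Occurrences #7 through #17: 11 in total.

11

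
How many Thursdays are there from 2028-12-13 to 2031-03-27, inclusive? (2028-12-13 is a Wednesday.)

120

2028-12-13 is a Wednesday; the first Thursday on or after it is 2028-12-14 (1 day later).
From 2028-12-14 to 2031-03-27: 17 + 365 + 365 + 86 = 833 days (rest of 2028, 2029, 2030, to 2031-03-27 in 2031).
833 ÷ 7 = 119 full weeks with remainder 0, so 119 more Thursdays after the first → 120.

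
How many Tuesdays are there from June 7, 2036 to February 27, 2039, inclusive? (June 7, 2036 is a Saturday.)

142

June 7, 2036 is a Saturday; the first Tuesday on or after it is June 10, 2036 (3 days later).
From June 10, 2036 to February 27, 2039: 204 + 365 + 365 + 58 = 992 days (rest of 2036, 2037, 2038, to February 27, 2039 in 2039).
992 ÷ 7 = 141 full weeks with remainder 5, so 141 more Tuesdays after the first → 142.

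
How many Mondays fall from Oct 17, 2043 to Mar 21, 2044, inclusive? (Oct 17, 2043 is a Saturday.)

Oct 17, 2043 is a Saturday; the first Monday on or after it is Oct 19, 2043 (2 days later).
From Oct 19, 2043 to Mar 21, 2044: 12 + 30 + 31 + 31 + 29 + 21 = 154 days (rest of Oct, Nov, Dec, Jan, Feb, Mar).
154 ÷ 7 = 22 full weeks with remainder 0, so 22 more Mondays after the first → 23.

23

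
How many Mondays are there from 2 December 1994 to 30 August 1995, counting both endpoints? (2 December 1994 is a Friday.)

39

2 December 1994 is a Friday; the first Monday on or after it is 5 December 1994 (3 days later).
From 5 December 1994 to 30 August 1995: 26 + 31 + 28 + 31 + 30 + 31 + 30 + 31 + 30 = 268 days (rest of December, January, February, March, April, May, June, July, August).
268 ÷ 7 = 38 full weeks with remainder 2, so 38 more Mondays after the first → 39.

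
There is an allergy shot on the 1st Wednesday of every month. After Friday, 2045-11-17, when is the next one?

November 2045 starts on a Wednesday, so its 1st Wednesday is 2045-11-01.
That is not after 2045-11-17, so look at December 2045.
December 2045 starts on a Friday, so its 1st Wednesday is 2045-12-06 (5 days in).

2045-12-06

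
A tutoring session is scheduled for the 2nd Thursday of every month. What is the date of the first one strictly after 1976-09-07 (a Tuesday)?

September 1976 starts on a Wednesday; its first Thursday is the 2nd, so the 2nd Thursday is the 9th — 1976-09-09.
1976-09-09 is after 1976-09-07, so that is the next one.

1976-09-09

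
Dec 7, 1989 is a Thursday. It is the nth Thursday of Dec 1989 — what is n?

1st

Day 7 falls in week ⌈7/7⌉ of the month.
Days 1–7 hold the 1st Thursday, 8–14 the 2nd, 15–21 the 3rd, 22–28 the 4th, 29–31 the 5th.
7 is in the range for the 1st.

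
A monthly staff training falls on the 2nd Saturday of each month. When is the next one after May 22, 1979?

May 1979 starts on a Tuesday; its first Saturday is the 5th, so the 2nd Saturday is the 12th — May 12, 1979.
That is not after May 22, 1979, so look at Jun 1979.
Jun 1979 starts on a Friday; its first Saturday is the 2nd, so the 2nd Saturday is the 9th — Jun 9, 1979.

Jun 9, 1979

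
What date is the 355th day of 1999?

January has 31 days (355 − 31 = 324 remain).
February has 28 days (324 − 28 = 296 remain).
March has 31 days (296 − 31 = 265 remain).
April has 30 days (265 − 30 = 235 remain).
May has 31 days (235 − 31 = 204 remain).
June has 30 days (204 − 30 = 174 remain).
July has 31 days (174 − 31 = 143 remain).
August has 31 days (143 − 31 = 112 remain).
September has 30 days (112 − 30 = 82 remain).
October has 31 days (82 − 31 = 51 remain).
November has 30 days (51 − 30 = 21 remain).
21 into December → December 21.

December 21, 1999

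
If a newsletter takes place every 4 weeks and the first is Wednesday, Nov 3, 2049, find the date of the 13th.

The 13th occurrence is 12 intervals after the first: 12 × 28 = 336 days after Nov 3, 2049.
Nov has 30 days — 27 days to the end of Nov leaves 309.
Dec has 31 days (278 left).
Jan has 31 days (247 left).
Feb has 28 days (219 left).
Mar has 31 days (188 left).
Apr has 30 days (158 left).
May has 31 days (127 left).
Jun has 30 days (97 left).
Jul has 31 days (66 left).
Aug has 31 days (35 left).
Sep has 30 days (5 left).
5 days into Oct → Oct 5, 2050.

Oct 5, 2050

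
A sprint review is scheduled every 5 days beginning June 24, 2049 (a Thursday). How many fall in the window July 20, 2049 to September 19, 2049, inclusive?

12

Occurrences land 5·i days after June 24, 2049 for i = 0, 1, 2, …
July 20, 2049 is 26 days after the start; 26 ÷ 5 = 5 remainder 1; since the remainder is 1, round up to i = 6. First occurrence in the window: #7 on July 24, 2049 (6×5 = 30 days in).
September 19, 2049 is 87 days after the start; 87 ÷ 5 = 17 remainder 2. Last occurrence in the window: #18 on September 17, 2049.
Occurrences #7 through #18: 12 in total.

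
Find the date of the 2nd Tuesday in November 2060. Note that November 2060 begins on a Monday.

November 2060 begins on a Monday, so the first Tuesday is November 2 (1 day later).
The 2nd Tuesday is 1 weeks later: 2 + 7 = 9.

November 9, 2060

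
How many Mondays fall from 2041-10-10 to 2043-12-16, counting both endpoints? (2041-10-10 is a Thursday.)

2041-10-10 is a Thursday; the first Monday on or after it is 2041-10-14 (4 days later).
From 2041-10-14 to 2043-12-16: 78 + 365 + 350 = 793 days (rest of 2041, 2042, to 2043-12-16 in 2043).
793 ÷ 7 = 113 full weeks with remainder 2, so 113 more Mondays after the first → 114.

114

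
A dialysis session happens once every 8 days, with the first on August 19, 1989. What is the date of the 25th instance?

The 25th occurrence is 24 intervals after the first: 24 × 8 = 192 days after August 19, 1989.
August has 31 days — 12 days to the end of August leaves 180.
September has 30 days (150 left).
October has 31 days (119 left).
November has 30 days (89 left).
December has 31 days (58 left).
January has 31 days (27 left).
27 days into February → February 27, 1990.

February 27, 1990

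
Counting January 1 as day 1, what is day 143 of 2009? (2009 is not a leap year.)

January has 31 days (143 − 31 = 112 remain).
February has 28 days (112 − 28 = 84 remain).
March has 31 days (84 − 31 = 53 remain).
April has 30 days (53 − 30 = 23 remain).
23 into May → May 23.

23 May 2009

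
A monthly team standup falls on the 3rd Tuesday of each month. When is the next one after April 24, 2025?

April 2025 starts on a Tuesday; its first Tuesday is the 1st, so the 3rd Tuesday is the 15th — April 15, 2025.
That is not after April 24, 2025, so look at May 2025.
May 2025 starts on a Thursday; its first Tuesday is the 6th, so the 3rd Tuesday is the 20th — May 20, 2025.

May 20, 2025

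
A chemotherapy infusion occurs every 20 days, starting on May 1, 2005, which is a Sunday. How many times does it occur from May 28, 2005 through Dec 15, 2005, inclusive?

Occurrences land 20·i days after May 1, 2005 for i = 0, 1, 2, …
May 28, 2005 is 27 days after the start; 27 ÷ 20 = 1 remainder 7; since the remainder is 7, round up to i = 2. First occurrence in the window: #3 on Jun 10, 2005 (2×20 = 40 days in).
Dec 15, 2005 is 228 days after the start; 228 ÷ 20 = 11 remainder 8. Last occurrence in the window: #12 on Dec 7, 2005.
Occurrences #3 through #12: 10 in total.

10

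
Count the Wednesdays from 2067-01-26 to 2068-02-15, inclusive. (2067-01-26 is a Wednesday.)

56

2067-01-26 is a Wednesday; the first Wednesday on or after it is 2067-01-26.
From 2067-01-26 to 2068-02-15: 339 + 46 = 385 days (rest of 2067, to 2068-02-15 in 2068).
385 ÷ 7 = 55 full weeks with remainder 0, so 55 more Wednesdays after the first → 56.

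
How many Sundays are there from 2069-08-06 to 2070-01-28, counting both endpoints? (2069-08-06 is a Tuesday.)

2069-08-06 is a Tuesday; the first Sunday on or after it is 2069-08-11 (5 days later).
From 2069-08-11 to 2070-01-28: 20 + 30 + 31 + 30 + 31 + 28 = 170 days (rest of August, September, October, November, December, January).
170 ÷ 7 = 24 full weeks with remainder 2, so 24 more Sundays after the first → 25.

25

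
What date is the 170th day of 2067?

Jun 19, 2067

Jan has 31 days (170 − 31 = 139 remain).
Feb has 28 days (139 − 28 = 111 remain).
Mar has 31 days (111 − 31 = 80 remain).
Apr has 30 days (80 − 30 = 50 remain).
May has 31 days (50 − 31 = 19 remain).
19 into Jun → Jun 19.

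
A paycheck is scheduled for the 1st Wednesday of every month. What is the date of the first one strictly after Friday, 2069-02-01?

2069-02-06

February 2069 starts on a Friday, so its 1st Wednesday is 2069-02-06 (5 days in).
2069-02-06 is after 2069-02-01, so that is the next one.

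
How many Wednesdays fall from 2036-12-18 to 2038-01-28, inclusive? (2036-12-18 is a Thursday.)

58

2036-12-18 is a Thursday; the first Wednesday on or after it is 2036-12-24 (6 days later).
From 2036-12-24 to 2038-01-28: 7 + 365 + 28 = 400 days (rest of 2036, 2037, to 2038-01-28 in 2038).
400 ÷ 7 = 57 full weeks with remainder 1, so 57 more Wednesdays after the first → 58.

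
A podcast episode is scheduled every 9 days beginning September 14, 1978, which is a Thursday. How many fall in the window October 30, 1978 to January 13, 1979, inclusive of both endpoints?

Occurrences land 9·i days after September 14, 1978 for i = 0, 1, 2, …
October 30, 1978 is 46 days after the start; 46 ÷ 9 = 5 remainder 1; since the remainder is 1, round up to i = 6. First occurrence in the window: #7 on November 7, 1978 (6×9 = 54 days in).
January 13, 1979 is 121 days after the start; 121 ÷ 9 = 13 remainder 4. Last occurrence in the window: #14 on January 9, 1979.
Occurrences #7 through #14: 8 in total.

8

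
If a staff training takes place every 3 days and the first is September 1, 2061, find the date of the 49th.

January 23, 2062

The 49th occurrence is 48 intervals after the first: 48 × 3 = 144 days after September 1, 2061.
September has 30 days — 29 days to the end of September leaves 115.
October has 31 days (84 left).
November has 30 days (54 left).
December has 31 days (23 left).
23 days into January → January 23, 2062.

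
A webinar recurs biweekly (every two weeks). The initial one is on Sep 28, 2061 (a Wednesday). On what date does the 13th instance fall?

The 13th occurrence is 12 intervals after the first: 12 × 14 = 168 days after Sep 28, 2061.
Sep has 30 days — 2 days to the end of Sep leaves 166.
Oct has 31 days (135 left).
Nov has 30 days (105 left).
Dec has 31 days (74 left).
Jan has 31 days (43 left).
Feb has 28 days (15 left).
15 days into Mar → Mar 15, 2062.

Mar 15, 2062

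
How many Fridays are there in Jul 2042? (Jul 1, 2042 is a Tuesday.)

4

Jul 1, 2042 is a Tuesday; the first Friday on or after it is Jul 4, 2042 (3 days later).
From Jul 4, 2042 to Jul 31, 2042 is 31 − 4 = 27 days.
27 ÷ 7 = 3 full weeks with remainder 6, so 3 more Fridays after the first → 4.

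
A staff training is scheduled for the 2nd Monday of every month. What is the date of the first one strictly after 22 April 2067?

9 May 2067

April 2067 starts on a Friday; its first Monday is the 4th, so the 2nd Monday is the 11th — 11 April 2067.
That is not after 22 April 2067, so look at May 2067.
May 2067 starts on a Sunday; its first Monday is the 2nd, so the 2nd Monday is the 9th — 9 May 2067.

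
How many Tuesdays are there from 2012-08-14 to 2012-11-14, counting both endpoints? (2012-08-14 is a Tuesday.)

2012-08-14 is a Tuesday; the first Tuesday on or after it is 2012-08-14.
From 2012-08-14 to 2012-11-14: 17 + 30 + 31 + 14 = 92 days (rest of August, September, October, November).
92 ÷ 7 = 13 full weeks with remainder 1, so 13 more Tuesdays after the first → 14.

14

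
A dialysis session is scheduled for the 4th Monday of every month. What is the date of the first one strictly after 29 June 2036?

June 2036 starts on a Sunday; its first Monday is the 2nd, so the 4th Monday is the 23rd — 23 June 2036.
That is not after 29 June 2036, so look at July 2036.
July 2036 starts on a Tuesday; its first Monday is the 7th, so the 4th Monday is the 28th — 28 July 2036.

28 July 2036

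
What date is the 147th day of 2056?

May 26, 2056

Jan has 31 days (147 − 31 = 116 remain).
Feb has 29 days (116 − 29 = 87 remain).
Mar has 31 days (87 − 31 = 56 remain).
Apr has 30 days (56 − 30 = 26 remain).
26 into May → May 26.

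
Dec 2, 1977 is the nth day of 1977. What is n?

336

Days in months before Dec: 31 + 28 + 31 + 30 + 31 + 30 + 31 + 31 + 30 + 31 + 30 = 334.
Plus 2 days into Dec → day 336.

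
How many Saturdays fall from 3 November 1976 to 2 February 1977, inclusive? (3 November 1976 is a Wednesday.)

3 November 1976 is a Wednesday; the first Saturday on or after it is 6 November 1976 (3 days later).
From 6 November 1976 to 2 February 1977: 24 + 31 + 31 + 2 = 88 days (rest of November, December, January, February).
88 ÷ 7 = 12 full weeks with remainder 4, so 12 more Saturdays after the first → 13.

13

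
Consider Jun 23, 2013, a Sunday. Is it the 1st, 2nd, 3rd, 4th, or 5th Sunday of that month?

4th

Day 23 falls in week ⌈23/7⌉ of the month.
Days 1–7 hold the 1st Sunday, 8–14 the 2nd, 15–21 the 3rd, 22–28 the 4th, 29–31 the 5th.
23 is in the range for the 4th.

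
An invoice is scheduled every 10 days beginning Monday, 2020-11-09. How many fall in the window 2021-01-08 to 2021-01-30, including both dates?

Occurrences land 10·i days after 2020-11-09 for i = 0, 1, 2, …
2021-01-08 is 60 days after the start; 60 ÷ 10 = 6 remainder 0. First occurrence in the window: #7 on 2021-01-08 (6×10 = 60 days in).
2021-01-30 is 82 days after the start; 82 ÷ 10 = 8 remainder 2. Last occurrence in the window: #9 on 2021-01-28.
Occurrences #7 through #9: 3 in total.

3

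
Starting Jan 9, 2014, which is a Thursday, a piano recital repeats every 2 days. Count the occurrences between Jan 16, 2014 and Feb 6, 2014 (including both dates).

Occurrences land 2·i days after Jan 9, 2014 for i = 0, 1, 2, …
Jan 16, 2014 is 7 days after the start; 7 ÷ 2 = 3 remainder 1; since the remainder is 1, round up to i = 4. First occurrence in the window: #5 on Jan 17, 2014 (4×2 = 8 days in).
Feb 6, 2014 is 28 days after the start; 28 ÷ 2 = 14 remainder 0. Last occurrence in the window: #15 on Feb 6, 2014.
Occurrences #5 through #15: 11 in total.

11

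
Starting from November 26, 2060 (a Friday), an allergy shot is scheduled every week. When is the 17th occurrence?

March 18, 2061

The 17th occurrence is 16 intervals after the first: 16 × 7 = 112 days after November 26, 2060.
November has 30 days — 4 days to the end of November leaves 108.
December has 31 days (77 left).
January has 31 days (46 left).
February has 28 days (18 left).
18 days into March → March 18, 2061.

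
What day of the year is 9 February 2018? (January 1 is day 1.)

Days in months before February: 31 = 31.
Plus 9 days into February → day 40.

40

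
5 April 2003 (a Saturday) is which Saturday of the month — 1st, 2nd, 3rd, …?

Day 5 falls in week ⌈5/7⌉ of the month.
Days 1–7 hold the 1st Saturday, 8–14 the 2nd, 15–21 the 3rd, 22–28 the 4th, 29–31 the 5th.
5 is in the range for the 1st.

1st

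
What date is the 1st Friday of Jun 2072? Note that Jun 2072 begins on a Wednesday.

Jun 2072 begins on a Wednesday, so the first Friday is Jun 3 (2 days later).

Jun 3, 2072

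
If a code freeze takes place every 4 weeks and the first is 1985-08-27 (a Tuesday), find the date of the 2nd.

The 2nd occurrence is 1 interval after the first: 1 × 28 = 28 days after 1985-08-27.
August has 31 days — 4 days to the end of August leaves 24.
24 days into September → 1985-09-24.

1985-09-24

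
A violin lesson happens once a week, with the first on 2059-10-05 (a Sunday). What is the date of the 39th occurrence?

The 39th occurrence is 38 intervals after the first: 38 × 7 = 266 days after 2059-10-05.
October has 31 days — 26 days to the end of October leaves 240.
November has 30 days (210 left).
December has 31 days (179 left).
January has 31 days (148 left).
February has 29 days (119 left).
March has 31 days (88 left).
April has 30 days (58 left).
May has 31 days (27 left).
27 days into June → 2060-06-27.

2060-06-27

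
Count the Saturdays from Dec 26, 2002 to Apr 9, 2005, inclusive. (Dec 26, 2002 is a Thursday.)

120

Dec 26, 2002 is a Thursday; the first Saturday on or after it is Dec 28, 2002 (2 days later).
From Dec 28, 2002 to Apr 9, 2005: 3 + 365 + 366 + 99 = 833 days (rest of 2002, 2003, 2004, to Apr 9, 2005 in 2005).
833 ÷ 7 = 119 full weeks with remainder 0, so 119 more Saturdays after the first → 120.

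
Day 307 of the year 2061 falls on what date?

Jan has 31 days (307 − 31 = 276 remain).
Feb has 28 days (276 − 28 = 248 remain).
Mar has 31 days (248 − 31 = 217 remain).
Apr has 30 days (217 − 30 = 187 remain).
May has 31 days (187 − 31 = 156 remain).
Jun has 30 days (156 − 30 = 126 remain).
Jul has 31 days (126 − 31 = 95 remain).
Aug has 31 days (95 − 31 = 64 remain).
Sep has 30 days (64 − 30 = 34 remain).
Oct has 31 days (34 − 31 = 3 remain).
3 into Nov → Nov 3.

Nov 3, 2061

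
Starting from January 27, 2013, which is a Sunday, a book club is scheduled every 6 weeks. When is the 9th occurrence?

December 29, 2013

The 9th occurrence is 8 intervals after the first: 8 × 42 = 336 days after January 27, 2013.
January has 31 days — 4 days to the end of January leaves 332.
February has 28 days (304 left).
March has 31 days (273 left).
April has 30 days (243 left).
May has 31 days (212 left).
June has 30 days (182 left).
July has 31 days (151 left).
August has 31 days (120 left).
September has 30 days (90 left).
October has 31 days (59 left).
November has 30 days (29 left).
29 days into December → December 29, 2013.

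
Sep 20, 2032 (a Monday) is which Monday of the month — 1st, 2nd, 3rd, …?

Day 20 falls in week ⌈20/7⌉ of the month.
Days 1–7 hold the 1st Monday, 8–14 the 2nd, 15–21 the 3rd, 22–28 the 4th, 29–31 the 5th.
20 is in the range for the 3rd.

3rd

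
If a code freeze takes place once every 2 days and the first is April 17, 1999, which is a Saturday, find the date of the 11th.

May 7, 1999

The 11th occurrence is 10 intervals after the first: 10 × 2 = 20 days after April 17, 1999.
April has 30 days — 13 days to the end of April leaves 7.
7 days into May → May 7, 1999.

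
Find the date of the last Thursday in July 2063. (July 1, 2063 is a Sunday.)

July 26, 2063

July 2063 begins on a Sunday, so the first Thursday is July 5 (4 days later).
July 2063 has 31 days. Adding weeks: 5, 12, 19, 26 — the last one ≤ 31 is the 26th.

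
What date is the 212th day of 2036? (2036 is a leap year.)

July 30, 2036

January has 31 days (212 − 31 = 181 remain).
February has 29 days (181 − 29 = 152 remain).
March has 31 days (152 − 31 = 121 remain).
April has 30 days (121 − 30 = 91 remain).
May has 31 days (91 − 31 = 60 remain).
June has 30 days (60 − 30 = 30 remain).
30 into July → July 30.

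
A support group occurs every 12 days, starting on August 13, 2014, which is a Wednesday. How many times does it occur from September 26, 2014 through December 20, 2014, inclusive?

7

Occurrences land 12·i days after August 13, 2014 for i = 0, 1, 2, …
September 26, 2014 is 44 days after the start; 44 ÷ 12 = 3 remainder 8; since the remainder is 8, round up to i = 4. First occurrence in the window: #5 on September 30, 2014 (4×12 = 48 days in).
December 20, 2014 is 129 days after the start; 129 ÷ 12 = 10 remainder 9. Last occurrence in the window: #11 on December 11, 2014.
Occurrences #5 through #11: 7 in total.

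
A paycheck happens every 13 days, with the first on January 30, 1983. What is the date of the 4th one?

The 4th occurrence is 3 intervals after the first: 3 × 13 = 39 days after January 30, 1983.
January has 31 days — 1 day to the end of January leaves 38.
February has 28 days (10 left).
10 days into March → March 10, 1983.

March 10, 1983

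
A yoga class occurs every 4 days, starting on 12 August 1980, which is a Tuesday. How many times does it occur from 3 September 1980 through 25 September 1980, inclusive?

6

Occurrences land 4·i days after 12 August 1980 for i = 0, 1, 2, …
3 September 1980 is 22 days after the start; 22 ÷ 4 = 5 remainder 2; since the remainder is 2, round up to i = 6. First occurrence in the window: #7 on 5 September 1980 (6×4 = 24 days in).
25 September 1980 is 44 days after the start; 44 ÷ 4 = 11 remainder 0. Last occurrence in the window: #12 on 25 September 1980.
Occurrences #7 through #12: 6 in total.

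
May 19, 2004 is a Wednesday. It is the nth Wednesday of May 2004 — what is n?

3rd

Day 19 falls in week ⌈19/7⌉ of the month.
Days 1–7 hold the 1st Wednesday, 8–14 the 2nd, 15–21 the 3rd, 22–28 the 4th, 29–31 the 5th.
19 is in the range for the 3rd.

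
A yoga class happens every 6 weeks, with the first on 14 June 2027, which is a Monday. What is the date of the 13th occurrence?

30 October 2028

The 13th occurrence is 12 intervals after the first: 12 × 42 = 504 days after 14 June 2027.
June has 30 days — 16 days to the end of June leaves 488.
From end of June to end of 2027 is 184 days (304 left).
January has 31 days (273 left).
February has 29 days (244 left).
March has 31 days (213 left).
April has 30 days (183 left).
May has 31 days (152 left).
June has 30 days (122 left).
July has 31 days (91 left).
August has 31 days (60 left).
September has 30 days (30 left).
30 days into October → 30 October 2028.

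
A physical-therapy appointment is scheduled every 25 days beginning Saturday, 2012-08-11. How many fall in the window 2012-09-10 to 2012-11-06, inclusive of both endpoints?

2

Occurrences land 25·i days after 2012-08-11 for i = 0, 1, 2, …
2012-09-10 is 30 days after the start; 30 ÷ 25 = 1 remainder 5; since the remainder is 5, round up to i = 2. First occurrence in the window: #3 on 2012-09-30 (2×25 = 50 days in).
2012-11-06 is 87 days after the start; 87 ÷ 25 = 3 remainder 12. Last occurrence in the window: #4 on 2012-10-25.
Occurrences #3 through #4: 2 in total.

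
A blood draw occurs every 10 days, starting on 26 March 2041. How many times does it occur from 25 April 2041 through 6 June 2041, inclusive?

5

Occurrences land 10·i days after 26 March 2041 for i = 0, 1, 2, …
25 April 2041 is 30 days after the start; 30 ÷ 10 = 3 remainder 0. First occurrence in the window: #4 on 25 April 2041 (3×10 = 30 days in).
6 June 2041 is 72 days after the start; 72 ÷ 10 = 7 remainder 2. Last occurrence in the window: #8 on 4 June 2041.
Occurrences #4 through #8: 5 in total.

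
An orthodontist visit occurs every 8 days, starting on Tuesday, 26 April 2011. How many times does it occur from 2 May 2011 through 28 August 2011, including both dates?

15

Occurrences land 8·i days after 26 April 2011 for i = 0, 1, 2, …
2 May 2011 is 6 days after the start; 6 ÷ 8 = 0 remainder 6; since the remainder is 6, round up to i = 1. First occurrence in the window: #2 on 4 May 2011 (1×8 = 8 days in).
28 August 2011 is 124 days after the start; 124 ÷ 8 = 15 remainder 4. Last occurrence in the window: #16 on 24 August 2011.
Occurrences #2 through #16: 15 in total.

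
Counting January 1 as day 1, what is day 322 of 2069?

January has 31 days (322 − 31 = 291 remain).
February has 28 days (291 − 28 = 263 remain).
March has 31 days (263 − 31 = 232 remain).
April has 30 days (232 − 30 = 202 remain).
May has 31 days (202 − 31 = 171 remain).
June has 30 days (171 − 30 = 141 remain).
July has 31 days (141 − 31 = 110 remain).
August has 31 days (110 − 31 = 79 remain).
September has 30 days (79 − 30 = 49 remain).
October has 31 days (49 − 31 = 18 remain).
18 into November → November 18.

2069-11-18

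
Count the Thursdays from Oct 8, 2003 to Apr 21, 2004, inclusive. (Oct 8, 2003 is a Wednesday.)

Oct 8, 2003 is a Wednesday; the first Thursday on or after it is Oct 9, 2003 (1 day later).
From Oct 9, 2003 to Apr 21, 2004: 22 + 30 + 31 + 31 + 29 + 31 + 21 = 195 days (rest of Oct, Nov, Dec, Jan, Feb, Mar, Apr).
195 ÷ 7 = 27 full weeks with remainder 6, so 27 more Thursdays after the first → 28.

28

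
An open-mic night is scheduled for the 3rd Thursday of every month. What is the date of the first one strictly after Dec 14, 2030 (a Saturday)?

Dec 2030 starts on a Sunday; its first Thursday is the 5th, so the 3rd Thursday is the 19th — Dec 19, 2030.
Dec 19, 2030 is after Dec 14, 2030, so that is the next one.

Dec 19, 2030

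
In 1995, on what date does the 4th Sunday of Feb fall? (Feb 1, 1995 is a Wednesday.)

Feb 26, 1995

Feb 1995 begins on a Wednesday, so the first Sunday is Feb 5 (4 days later).
The 4th Sunday is 3 weeks later: 5 + 21 = 26.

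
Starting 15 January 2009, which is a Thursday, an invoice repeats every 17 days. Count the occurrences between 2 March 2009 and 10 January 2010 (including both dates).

19

Occurrences land 17·i days after 15 January 2009 for i = 0, 1, 2, …
2 March 2009 is 46 days after the start; 46 ÷ 17 = 2 remainder 12; since the remainder is 12, round up to i = 3. First occurrence in the window: #4 on 7 March 2009 (3×17 = 51 days in).
10 January 2010 is 360 days after the start; 360 ÷ 17 = 21 remainder 3. Last occurrence in the window: #22 on 7 January 2010.
Occurrences #4 through #22: 19 in total.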